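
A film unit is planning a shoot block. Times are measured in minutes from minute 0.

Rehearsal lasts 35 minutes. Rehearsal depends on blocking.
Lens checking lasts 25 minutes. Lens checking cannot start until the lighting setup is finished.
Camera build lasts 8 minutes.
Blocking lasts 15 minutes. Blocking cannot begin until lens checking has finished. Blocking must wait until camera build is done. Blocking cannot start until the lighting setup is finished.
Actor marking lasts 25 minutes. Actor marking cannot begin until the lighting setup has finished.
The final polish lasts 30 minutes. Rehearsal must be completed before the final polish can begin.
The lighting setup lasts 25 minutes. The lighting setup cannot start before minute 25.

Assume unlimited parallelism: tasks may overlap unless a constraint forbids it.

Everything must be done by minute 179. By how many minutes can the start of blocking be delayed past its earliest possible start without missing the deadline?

Nothing blocks camera build, so it runs from minute 0 to minute 8.
After its own release at minute 25, the lighting setup can start at minute 25 and finishes at minute 50.
Lens checking waits on the lighting setup (finishes minute 50), so it starts at minute 50 and finishes at 50 + 25 = minute 75.
For blocking: lens checking (finishes minute 75); camera build (finishes minute 8); the lighting setup (finishes minute 50). Taking the maximum gives a start of minute 75, and it finishes at 75 + 15 = minute 90.

Working backward from the deadline:
To finish by minute 179, the final polish (duration 30) must start no later than minute 149.
Rehearsal feeds into the final polish (must start by minute 149); so rehearsal must finish by minute 149 and therefore start by minute 114.
Blocking has to be done before rehearsal (must start by minute 114). That means finishing by minute 114, i.e. starting by 114 − 15 = minute 99.
So blocking can start as early as minute 75 and as late as minute 99, giving 99 − 75 = 24 minutes of slack.

24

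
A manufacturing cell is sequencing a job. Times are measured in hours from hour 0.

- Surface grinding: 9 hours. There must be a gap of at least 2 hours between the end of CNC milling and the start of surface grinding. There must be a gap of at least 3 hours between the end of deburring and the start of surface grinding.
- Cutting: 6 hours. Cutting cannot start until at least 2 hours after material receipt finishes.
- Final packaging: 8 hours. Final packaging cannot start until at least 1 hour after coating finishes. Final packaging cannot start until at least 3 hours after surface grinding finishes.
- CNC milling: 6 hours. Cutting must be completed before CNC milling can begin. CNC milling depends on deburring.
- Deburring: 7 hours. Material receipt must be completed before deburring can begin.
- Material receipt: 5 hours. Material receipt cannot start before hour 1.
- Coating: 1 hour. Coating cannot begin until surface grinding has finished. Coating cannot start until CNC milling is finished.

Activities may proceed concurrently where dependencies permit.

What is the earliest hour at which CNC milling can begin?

After its own release at hour 1, material receipt can start at hour 1 and finishes at hour 6.
Deburring waits on material receipt (finishes hour 6), so it starts at hour 6 and finishes at 6 + 7 = hour 13.
Cutting waits on material receipt (finishes hour 6, plus 2-hour gap → hour 8), so it starts at hour 8 and finishes at 8 + 6 = hour 14.
CNC milling waits on cutting (finishes hour 14); deburring (finishes hour 13). The latest of these is hour 14, which is the earliest CNC milling can start.

14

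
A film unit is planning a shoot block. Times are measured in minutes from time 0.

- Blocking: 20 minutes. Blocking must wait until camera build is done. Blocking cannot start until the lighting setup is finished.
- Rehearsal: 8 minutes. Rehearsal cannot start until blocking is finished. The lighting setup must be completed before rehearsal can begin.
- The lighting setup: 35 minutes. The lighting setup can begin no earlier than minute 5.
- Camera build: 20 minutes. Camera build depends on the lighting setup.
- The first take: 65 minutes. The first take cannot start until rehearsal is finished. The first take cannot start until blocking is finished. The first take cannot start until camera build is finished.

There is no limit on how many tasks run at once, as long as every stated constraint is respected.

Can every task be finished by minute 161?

The lighting setup cannot begin until its own release at minute 5. It runs from minute 5 to 5 + 35 = minute 40.
Camera build cannot begin until the lighting setup (finishes minute 40). It runs from minute 40 to 40 + 20 = minute 60.
Blocking cannot start until camera build (finishes minute 60); the lighting setup (finishes minute 40). The controlling bound is minute 60, so blocking finishes at 60 + 20 = minute 80.
For rehearsal: blocking (finishes minute 80); the lighting setup (finishes minute 40). Taking the maximum gives a start of minute 80, and it finishes at 80 + 8 = minute 88.
For the first take: rehearsal (finishes minute 88); blocking (finishes minute 80); camera build (finishes minute 60). Taking the maximum gives a start of minute 88, and it finishes at 88 + 65 = minute 153.
Every task is finished by minute 153, which is no later than the deadline of 161, so the schedule is feasible.

Yes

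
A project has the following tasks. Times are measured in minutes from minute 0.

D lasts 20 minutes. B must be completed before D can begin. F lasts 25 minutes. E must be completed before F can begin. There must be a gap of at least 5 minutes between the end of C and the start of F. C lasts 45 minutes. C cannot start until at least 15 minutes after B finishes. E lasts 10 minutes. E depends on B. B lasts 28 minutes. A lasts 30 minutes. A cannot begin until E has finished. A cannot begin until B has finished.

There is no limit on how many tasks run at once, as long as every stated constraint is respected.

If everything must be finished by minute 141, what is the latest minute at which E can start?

Nothing follows F; the deadline of minute 141 is its only limit. It must start by 141 − 25 = minute 116.
A has no dependents, so it just needs to finish by minute 141. Starting by 141 − 30 = minute 111 achieves that.
E feeds A (must start by minute 111); F (must start by minute 116). Taking the minimum, E must finish by minute 111 and start by 111 − 10 = minute 101.

101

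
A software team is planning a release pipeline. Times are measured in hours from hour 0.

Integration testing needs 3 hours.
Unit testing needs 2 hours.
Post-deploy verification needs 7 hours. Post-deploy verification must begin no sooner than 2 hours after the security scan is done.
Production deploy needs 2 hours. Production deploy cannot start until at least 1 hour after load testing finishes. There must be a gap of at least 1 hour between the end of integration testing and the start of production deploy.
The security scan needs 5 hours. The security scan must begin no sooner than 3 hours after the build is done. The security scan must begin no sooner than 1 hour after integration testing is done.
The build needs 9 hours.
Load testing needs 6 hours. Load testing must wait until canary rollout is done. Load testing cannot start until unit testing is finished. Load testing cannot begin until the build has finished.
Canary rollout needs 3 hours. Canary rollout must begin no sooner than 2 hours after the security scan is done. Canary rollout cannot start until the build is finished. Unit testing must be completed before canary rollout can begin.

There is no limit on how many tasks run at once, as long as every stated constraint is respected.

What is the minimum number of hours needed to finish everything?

31

Integration testing can start immediately at hour 0; it finishes at hour 3.
Unit testing can start immediately at hour 0; it finishes at hour 2.
Nothing blocks the build, so it runs from hour 0 to hour 9.
The security scan needs all of the build (finishes hour 9, plus 3-hour gap → hour 12); integration testing (finishes hour 3, plus 1-hour gap → hour 4). That puts its earliest start at hour 12; it finishes at 12 + 5 = hour 17.
Post-deploy verification waits on the security scan (finishes hour 17, plus 2-hour gap → hour 19), so it starts at hour 19 and finishes at 19 + 7 = hour 26.
Canary rollout cannot start until the security scan (finishes hour 17, plus 2-hour gap → hour 19); the build (finishes hour 9); unit testing (finishes hour 2). The controlling bound is hour 19, so canary rollout finishes at 19 + 3 = hour 22.
Load testing needs all of canary rollout (finishes hour 22); unit testing (finishes hour 2); the build (finishes hour 9). That puts its earliest start at hour 22; it finishes at 22 + 6 = hour 28.
For production deploy: load testing (finishes hour 28, plus 1-hour gap → hour 29); integration testing (finishes hour 3, plus 1-hour gap → hour 4). Taking the maximum gives a start of hour 29, and it finishes at 29 + 2 = hour 31.
All tasks are finished once the last one completes. Finish times: The build at 9, Unit testing at 2, Integration testing at 3, The security scan at 17, Canary rollout at 22, Load testing at 28, Production deploy at 31, Post-deploy verification at 26. The latest is hour 31.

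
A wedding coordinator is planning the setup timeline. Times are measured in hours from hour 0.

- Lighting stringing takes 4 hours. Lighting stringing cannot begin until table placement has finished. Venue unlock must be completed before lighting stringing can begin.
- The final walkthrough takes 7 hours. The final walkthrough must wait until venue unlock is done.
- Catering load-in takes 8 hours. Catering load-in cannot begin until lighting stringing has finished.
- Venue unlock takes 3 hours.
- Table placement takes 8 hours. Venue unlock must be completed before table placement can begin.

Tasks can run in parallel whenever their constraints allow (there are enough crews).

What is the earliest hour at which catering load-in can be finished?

Nothing blocks venue unlock, so it runs from hour 0 to hour 3.
Table placement waits on venue unlock (finishes hour 3), so it starts at hour 3 and finishes at 3 + 8 = hour 11.
Lighting stringing cannot start until table placement (finishes hour 11); venue unlock (finishes hour 3). The controlling bound is hour 11, so lighting stringing finishes at 11 + 4 = hour 15.
Catering load-in waits on lighting stringing (finishes hour 15), so it starts at hour 15 and finishes at 15 + 8 = hour 23.

23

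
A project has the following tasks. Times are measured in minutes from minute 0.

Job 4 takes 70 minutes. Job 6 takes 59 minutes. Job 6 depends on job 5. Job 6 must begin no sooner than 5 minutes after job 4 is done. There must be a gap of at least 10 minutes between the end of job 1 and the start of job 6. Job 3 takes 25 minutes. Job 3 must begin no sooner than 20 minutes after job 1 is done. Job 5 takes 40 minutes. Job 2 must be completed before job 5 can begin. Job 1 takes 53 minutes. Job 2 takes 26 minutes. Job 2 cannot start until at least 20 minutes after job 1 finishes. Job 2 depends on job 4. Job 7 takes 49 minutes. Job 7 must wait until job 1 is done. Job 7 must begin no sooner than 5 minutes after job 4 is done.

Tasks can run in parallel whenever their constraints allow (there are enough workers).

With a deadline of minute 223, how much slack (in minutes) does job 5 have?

Job 4 has no prerequisites, so it starts at minute 0 and finishes at minute 70.
Nothing blocks job 1, so it runs from minute 0 to minute 53.
Job 2 has to wait for job 1 (finishes minute 53, plus 20-minute gap → minute 73); job 4 (finishes minute 70). The latest of these is minute 73, so job 2 runs minute 73 to 73 + 26 = minute 99.
After job 2 (finishes minute 99), job 5 can start at minute 99 and finishes at minute 139.

Working backward from the deadline:
Nothing follows job 6; the deadline of minute 223 is its only limit. It must start by 223 − 59 = minute 164.
Job 5 has to be done before job 6 (must start by minute 164). That means finishing by minute 164, i.e. starting by 164 − 40 = minute 124.
So job 5 can start as early as minute 99 and as late as minute 124, giving 124 − 99 = 25 minutes of slack.

25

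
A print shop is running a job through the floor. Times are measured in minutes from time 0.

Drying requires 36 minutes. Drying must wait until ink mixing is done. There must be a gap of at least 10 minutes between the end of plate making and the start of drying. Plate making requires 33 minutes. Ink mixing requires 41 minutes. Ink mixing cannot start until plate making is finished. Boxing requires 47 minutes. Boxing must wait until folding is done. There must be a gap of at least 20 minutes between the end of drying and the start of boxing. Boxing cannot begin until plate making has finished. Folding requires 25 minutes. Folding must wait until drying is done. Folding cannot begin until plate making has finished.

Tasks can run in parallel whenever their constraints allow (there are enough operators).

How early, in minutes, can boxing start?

135

Nothing blocks plate making, so it runs from minute 0 to minute 33.
Ink mixing cannot begin until plate making (finishes minute 33). It runs from minute 33 to 33 + 41 = minute 74.
Drying has to wait for ink mixing (finishes minute 74); plate making (finishes minute 33, plus 10-minute gap → minute 43). The latest of these is minute 74, so drying runs minute 74 to 74 + 36 = minute 110.
For folding: drying (finishes minute 110); plate making (finishes minute 33). Taking the maximum gives a start of minute 110, and it finishes at 110 + 25 = minute 135.
Boxing waits on folding (finishes minute 135); drying (finishes minute 110, plus 20-minute gap → minute 130); plate making (finishes minute 33). The latest of these is minute 135, which is the earliest boxing can start.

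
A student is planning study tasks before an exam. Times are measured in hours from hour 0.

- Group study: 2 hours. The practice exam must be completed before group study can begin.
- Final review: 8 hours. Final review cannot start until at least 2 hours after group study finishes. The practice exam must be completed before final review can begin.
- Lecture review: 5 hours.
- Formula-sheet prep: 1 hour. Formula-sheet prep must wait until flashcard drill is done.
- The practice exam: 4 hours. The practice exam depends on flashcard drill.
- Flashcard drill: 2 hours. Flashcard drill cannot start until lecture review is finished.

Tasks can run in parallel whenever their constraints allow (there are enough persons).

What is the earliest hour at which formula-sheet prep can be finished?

8

Lecture review has no prerequisites, so it starts at hour 0 and finishes at hour 5.
Flashcard drill cannot begin until lecture review (finishes hour 5). It runs from hour 5 to 5 + 2 = hour 7.
After flashcard drill (finishes hour 7), formula-sheet prep can start at hour 7 and finishes at hour 8.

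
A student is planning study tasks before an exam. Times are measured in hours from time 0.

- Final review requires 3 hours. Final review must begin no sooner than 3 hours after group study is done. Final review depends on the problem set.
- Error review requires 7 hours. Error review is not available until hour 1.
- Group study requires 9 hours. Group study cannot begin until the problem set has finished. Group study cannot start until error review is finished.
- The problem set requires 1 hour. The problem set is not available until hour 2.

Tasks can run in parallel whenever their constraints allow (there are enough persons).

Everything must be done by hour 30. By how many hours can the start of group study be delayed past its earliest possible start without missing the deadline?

Error review cannot begin until its own release at hour 1. It runs from hour 1 to 1 + 7 = hour 8.
The problem set cannot begin until its own release at hour 2. It runs from hour 2 to 2 + 1 = hour 3.
For group study: the problem set (finishes hour 3); error review (finishes hour 8). Taking the maximum gives a start of hour 8, and it finishes at 8 + 9 = hour 17.

Working backward from the deadline:
Final review must finish by hour 30; it takes 3 hours, so it must start by 30 − 3 = hour 27.
Since final review (must start by hour 27, minus 3-hour gap → hour 24) depends on it, group study must finish by hour 24. Backing off its 9-hour duration gives a latest start of hour 15.
So group study can start as early as hour 8 and as late as hour 15, giving 15 − 8 = 7 hours of slack.

7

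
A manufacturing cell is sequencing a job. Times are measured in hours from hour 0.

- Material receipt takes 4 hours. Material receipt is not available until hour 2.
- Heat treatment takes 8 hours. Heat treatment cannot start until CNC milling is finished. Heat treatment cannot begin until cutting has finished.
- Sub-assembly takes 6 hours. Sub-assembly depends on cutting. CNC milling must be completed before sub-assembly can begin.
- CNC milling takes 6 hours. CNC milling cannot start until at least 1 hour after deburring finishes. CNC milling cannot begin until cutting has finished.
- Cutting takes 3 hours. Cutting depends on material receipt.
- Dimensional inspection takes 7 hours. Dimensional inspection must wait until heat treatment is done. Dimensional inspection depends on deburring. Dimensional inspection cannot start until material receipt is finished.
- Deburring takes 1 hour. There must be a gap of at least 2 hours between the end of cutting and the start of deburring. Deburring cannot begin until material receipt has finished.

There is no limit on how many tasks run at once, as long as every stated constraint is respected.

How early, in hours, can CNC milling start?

13

Material receipt waits on its own release at hour 2, so it starts at hour 2 and finishes at 2 + 4 = hour 6.
Cutting cannot begin until material receipt (finishes hour 6). It runs from hour 6 to 6 + 3 = hour 9.
Deburring has to wait for cutting (finishes hour 9, plus 2-hour gap → hour 11); material receipt (finishes hour 6). The latest of these is hour 11, so deburring runs hour 11 to 11 + 1 = hour 12.
CNC milling waits on deburring (finishes hour 12, plus 1-hour gap → hour 13); cutting (finishes hour 9). The latest of these is hour 13, which is the earliest CNC milling can start.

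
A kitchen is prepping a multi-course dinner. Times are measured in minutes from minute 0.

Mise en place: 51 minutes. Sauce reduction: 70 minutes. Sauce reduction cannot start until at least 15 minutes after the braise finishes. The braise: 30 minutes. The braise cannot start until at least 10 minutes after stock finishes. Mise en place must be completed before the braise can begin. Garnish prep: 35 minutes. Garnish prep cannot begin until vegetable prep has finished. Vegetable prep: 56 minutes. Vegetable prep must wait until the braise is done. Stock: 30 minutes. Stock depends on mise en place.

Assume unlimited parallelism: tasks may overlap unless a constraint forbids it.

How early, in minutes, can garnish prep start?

177

Mise en place has no prerequisites, so it starts at minute 0 and finishes at minute 51.
Stock waits on mise en place (finishes minute 51), so it starts at minute 51 and finishes at 51 + 30 = minute 81.
For the braise: stock (finishes minute 81, plus 10-minute gap → minute 91); mise en place (finishes minute 51). Taking the maximum gives a start of minute 91, and it finishes at 91 + 30 = minute 121.
After the braise (finishes minute 121), vegetable prep can start at minute 121 and finishes at minute 177.
Garnish prep waits on vegetable prep (finishes minute 177), so the earliest it can start is minute 177.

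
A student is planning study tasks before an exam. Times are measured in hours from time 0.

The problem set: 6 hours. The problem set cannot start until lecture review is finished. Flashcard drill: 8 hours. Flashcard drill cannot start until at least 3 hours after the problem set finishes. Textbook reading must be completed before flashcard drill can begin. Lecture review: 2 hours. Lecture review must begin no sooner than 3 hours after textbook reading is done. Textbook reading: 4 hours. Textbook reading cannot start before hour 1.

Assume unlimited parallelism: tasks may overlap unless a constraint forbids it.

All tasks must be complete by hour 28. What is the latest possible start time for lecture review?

Flashcard drill has no dependents, so it just needs to finish by hour 28. Starting by 28 − 8 = hour 20 achieves that.
The problem set has to be done before flashcard drill (must start by hour 20, minus 3-hour gap → hour 17). That means finishing by hour 17, i.e. starting by 17 − 6 = hour 11.
Lecture review has to be done before the problem set (must start by hour 11). That means finishing by hour 11, i.e. starting by 11 − 2 = hour 9.

9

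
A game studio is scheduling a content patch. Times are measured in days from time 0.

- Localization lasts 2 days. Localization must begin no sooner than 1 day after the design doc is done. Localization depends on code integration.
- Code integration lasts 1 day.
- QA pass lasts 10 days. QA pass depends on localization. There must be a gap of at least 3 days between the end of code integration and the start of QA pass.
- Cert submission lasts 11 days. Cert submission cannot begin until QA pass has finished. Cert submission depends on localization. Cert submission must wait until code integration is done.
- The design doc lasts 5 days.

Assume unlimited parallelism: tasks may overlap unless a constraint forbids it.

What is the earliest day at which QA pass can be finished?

Code integration can start immediately at day 0; it finishes at day 1.
The design doc has no prerequisites, so it starts at day 0 and finishes at day 5.
Localization needs all of the design doc (finishes day 5, plus 1-day gap → day 6); code integration (finishes day 1). That puts its earliest start at day 6; it finishes at 6 + 2 = day 8.
QA pass needs all of localization (finishes day 8); code integration (finishes day 1, plus 3-day gap → day 4). That puts its earliest start at day 8; it finishes at 8 + 10 = day 18.

18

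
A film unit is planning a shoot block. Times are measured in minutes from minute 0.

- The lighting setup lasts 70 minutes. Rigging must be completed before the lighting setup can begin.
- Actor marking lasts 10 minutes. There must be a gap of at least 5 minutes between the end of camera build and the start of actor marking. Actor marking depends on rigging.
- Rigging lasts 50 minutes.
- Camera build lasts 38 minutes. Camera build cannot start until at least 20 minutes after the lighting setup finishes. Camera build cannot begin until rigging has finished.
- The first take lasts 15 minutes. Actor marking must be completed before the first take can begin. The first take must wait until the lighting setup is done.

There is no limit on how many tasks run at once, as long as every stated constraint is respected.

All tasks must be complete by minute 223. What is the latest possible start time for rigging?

The first take has no dependents, so it just needs to finish by minute 223. Starting by 223 − 15 = minute 208 achieves that.
Actor marking feeds into the first take (must start by minute 208); so actor marking must finish by minute 208 and therefore start by minute 198.
Since actor marking (must start by minute 198, minus 5-minute gap → minute 193) depends on it, camera build must finish by minute 193. Backing off its 38-minute duration gives a latest start of minute 155.
The lighting setup has several dependents: camera build (must start by minute 155, minus 20-minute gap → minute 135); the first take (must start by minute 208). The earliest of those limits is minute 135, so the lighting setup must start by 135 − 70 = minute 65.
Rigging feeds the lighting setup (must start by minute 65); camera build (must start by minute 155); actor marking (must start by minute 198). Taking the minimum, rigging must finish by minute 65 and start by 65 − 50 = minute 15.

15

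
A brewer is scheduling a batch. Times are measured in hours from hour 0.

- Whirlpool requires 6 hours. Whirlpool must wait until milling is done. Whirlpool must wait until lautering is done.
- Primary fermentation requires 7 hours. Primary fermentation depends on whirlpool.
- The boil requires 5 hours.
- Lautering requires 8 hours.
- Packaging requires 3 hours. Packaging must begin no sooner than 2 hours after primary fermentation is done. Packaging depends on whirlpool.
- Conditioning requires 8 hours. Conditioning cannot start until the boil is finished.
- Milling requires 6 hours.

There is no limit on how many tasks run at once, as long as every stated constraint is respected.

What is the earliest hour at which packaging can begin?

Lautering has no prerequisites, so it starts at hour 0 and finishes at hour 8.
Nothing blocks milling, so it runs from hour 0 to hour 6.
For whirlpool: milling (finishes hour 6); lautering (finishes hour 8). Taking the maximum gives a start of hour 8, and it finishes at 8 + 6 = hour 14.
Primary fermentation cannot begin until whirlpool (finishes hour 14). It runs from hour 14 to 14 + 7 = hour 21.
Packaging waits on primary fermentation (finishes hour 21, plus 2-hour gap → hour 23); whirlpool (finishes hour 14). The latest of these is hour 23, which is the earliest packaging can start.

23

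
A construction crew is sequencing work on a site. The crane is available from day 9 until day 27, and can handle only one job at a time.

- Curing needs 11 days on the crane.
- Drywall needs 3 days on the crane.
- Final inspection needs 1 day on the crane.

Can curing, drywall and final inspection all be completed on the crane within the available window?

The crane window is 27 − 9 = 18 days.
Running back to back, the jobs need 11 + 3 + 1 = 15 days on the crane.
Since 15 ≤ 18, they fit within the window.

Yes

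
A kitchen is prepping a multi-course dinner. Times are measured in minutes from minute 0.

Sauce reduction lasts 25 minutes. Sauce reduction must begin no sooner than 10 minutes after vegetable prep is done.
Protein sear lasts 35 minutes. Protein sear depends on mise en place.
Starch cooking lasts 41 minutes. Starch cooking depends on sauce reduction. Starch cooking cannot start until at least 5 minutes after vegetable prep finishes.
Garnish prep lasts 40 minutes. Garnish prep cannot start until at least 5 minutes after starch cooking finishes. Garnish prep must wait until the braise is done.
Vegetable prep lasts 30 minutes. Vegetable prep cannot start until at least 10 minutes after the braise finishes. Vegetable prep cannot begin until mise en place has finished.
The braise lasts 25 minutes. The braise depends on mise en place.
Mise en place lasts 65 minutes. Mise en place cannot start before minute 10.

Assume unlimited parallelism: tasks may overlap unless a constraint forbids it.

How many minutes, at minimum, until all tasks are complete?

Mise en place cannot begin until its own release at minute 10. It runs from minute 10 to 10 + 65 = minute 75.
Protein sear waits on mise en place (finishes minute 75), so it starts at minute 75 and finishes at 75 + 35 = minute 110.
The braise waits on mise en place (finishes minute 75), so it starts at minute 75 and finishes at 75 + 25 = minute 100.
Vegetable prep cannot start until the braise (finishes minute 100, plus 10-minute gap → minute 110); mise en place (finishes minute 75). The controlling bound is minute 110, so vegetable prep finishes at 110 + 30 = minute 140.
After vegetable prep (finishes minute 140, plus 10-minute gap → minute 150), sauce reduction can start at minute 150 and finishes at minute 175.
Starch cooking needs all of sauce reduction (finishes minute 175); vegetable prep (finishes minute 140, plus 5-minute gap → minute 145). That puts its earliest start at minute 175; it finishes at 175 + 41 = minute 216.
Garnish prep has to wait for starch cooking (finishes minute 216, plus 5-minute gap → minute 221); the braise (finishes minute 100). The latest of these is minute 221, so garnish prep runs minute 221 to 221 + 40 = minute 261.
All tasks are finished once the last one completes. Finish times: Mise en place at 75, The braise at 100, Protein sear at 110, Vegetable prep at 140, Sauce reduction at 175, Starch cooking at 216, Garnish prep at 261. The latest is minute 261.

261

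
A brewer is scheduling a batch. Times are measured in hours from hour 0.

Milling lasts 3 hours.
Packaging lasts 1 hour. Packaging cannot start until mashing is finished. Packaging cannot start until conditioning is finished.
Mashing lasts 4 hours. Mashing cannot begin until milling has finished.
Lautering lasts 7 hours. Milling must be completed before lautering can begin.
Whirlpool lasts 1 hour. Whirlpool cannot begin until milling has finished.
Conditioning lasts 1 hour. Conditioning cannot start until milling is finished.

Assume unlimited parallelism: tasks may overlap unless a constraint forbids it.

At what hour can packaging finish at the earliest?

Milling has no prerequisites, so it starts at hour 0 and finishes at hour 3.
After milling (finishes hour 3), conditioning can start at hour 3 and finishes at hour 4.
Mashing cannot begin until milling (finishes hour 3). It runs from hour 3 to 3 + 4 = hour 7.
Packaging cannot start until mashing (finishes hour 7); conditioning (finishes hour 4). The controlling bound is hour 7, so packaging finishes at 7 + 1 = hour 8.

8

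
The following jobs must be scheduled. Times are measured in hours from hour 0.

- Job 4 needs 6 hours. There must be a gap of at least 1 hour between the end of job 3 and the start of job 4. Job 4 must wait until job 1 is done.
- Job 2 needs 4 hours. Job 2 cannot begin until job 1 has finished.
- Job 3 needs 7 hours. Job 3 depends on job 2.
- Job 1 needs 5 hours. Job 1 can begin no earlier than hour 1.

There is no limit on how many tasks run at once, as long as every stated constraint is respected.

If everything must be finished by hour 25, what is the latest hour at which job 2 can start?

7

Job 4 must finish by hour 25; it takes 6 hours, so it must start by 25 − 6 = hour 19.
Since job 4 (must start by hour 19, minus 1-hour gap → hour 18) depends on it, job 3 must finish by hour 18. Backing off its 7-hour duration gives a latest start of hour 11.
Since job 3 (must start by hour 11) depends on it, job 2 must finish by hour 11. Backing off its 4-hour duration gives a latest start of hour 7.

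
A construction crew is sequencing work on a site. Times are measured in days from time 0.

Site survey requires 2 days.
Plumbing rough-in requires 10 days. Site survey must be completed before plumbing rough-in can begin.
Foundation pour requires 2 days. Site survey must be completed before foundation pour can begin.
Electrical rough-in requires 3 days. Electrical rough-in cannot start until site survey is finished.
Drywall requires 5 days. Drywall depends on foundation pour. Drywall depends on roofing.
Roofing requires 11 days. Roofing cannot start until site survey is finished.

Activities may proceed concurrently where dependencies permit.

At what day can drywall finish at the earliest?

18

Site survey has no prerequisites, so it starts at day 0 and finishes at day 2.
Roofing waits on site survey (finishes day 2), so it starts at day 2 and finishes at 2 + 11 = day 13.
Foundation pour cannot begin until site survey (finishes day 2). It runs from day 2 to 2 + 2 = day 4.
For drywall: foundation pour (finishes day 4); roofing (finishes day 13). Taking the maximum gives a start of day 13, and it finishes at 13 + 5 = day 18.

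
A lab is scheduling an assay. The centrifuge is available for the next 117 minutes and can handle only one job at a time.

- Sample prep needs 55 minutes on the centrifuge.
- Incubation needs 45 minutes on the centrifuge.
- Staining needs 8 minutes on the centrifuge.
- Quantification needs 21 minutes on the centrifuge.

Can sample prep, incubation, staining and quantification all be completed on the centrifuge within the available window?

Running back to back, the jobs need 55 + 45 + 8 + 21 = 129 minutes on the centrifuge.
Since 129 > 117, they cannot all fit.

No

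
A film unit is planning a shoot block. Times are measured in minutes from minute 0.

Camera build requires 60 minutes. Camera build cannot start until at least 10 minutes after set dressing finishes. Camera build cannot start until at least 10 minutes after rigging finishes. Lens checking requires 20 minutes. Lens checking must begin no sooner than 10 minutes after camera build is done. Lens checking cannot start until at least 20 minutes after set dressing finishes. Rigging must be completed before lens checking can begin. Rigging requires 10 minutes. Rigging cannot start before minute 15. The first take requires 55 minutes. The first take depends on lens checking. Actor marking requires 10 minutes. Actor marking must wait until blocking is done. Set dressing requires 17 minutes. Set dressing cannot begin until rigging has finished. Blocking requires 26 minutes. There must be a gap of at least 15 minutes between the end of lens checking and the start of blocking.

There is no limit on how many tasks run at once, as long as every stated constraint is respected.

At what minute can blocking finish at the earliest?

After its own release at minute 15, rigging can start at minute 15 and finishes at minute 25.
After rigging (finishes minute 25), set dressing can start at minute 25 and finishes at minute 42.
For camera build: set dressing (finishes minute 42, plus 10-minute gap → minute 52); rigging (finishes minute 25, plus 10-minute gap → minute 35). Taking the maximum gives a start of minute 52, and it finishes at 52 + 60 = minute 112.
Lens checking needs all of camera build (finishes minute 112, plus 10-minute gap → minute 122); set dressing (finishes minute 42, plus 20-minute gap → minute 62); rigging (finishes minute 25). That puts its earliest start at minute 122; it finishes at 122 + 20 = minute 142.
Blocking waits on lens checking (finishes minute 142, plus 15-minute gap → minute 157), so it starts at minute 157 and finishes at 157 + 26 = minute 183.

183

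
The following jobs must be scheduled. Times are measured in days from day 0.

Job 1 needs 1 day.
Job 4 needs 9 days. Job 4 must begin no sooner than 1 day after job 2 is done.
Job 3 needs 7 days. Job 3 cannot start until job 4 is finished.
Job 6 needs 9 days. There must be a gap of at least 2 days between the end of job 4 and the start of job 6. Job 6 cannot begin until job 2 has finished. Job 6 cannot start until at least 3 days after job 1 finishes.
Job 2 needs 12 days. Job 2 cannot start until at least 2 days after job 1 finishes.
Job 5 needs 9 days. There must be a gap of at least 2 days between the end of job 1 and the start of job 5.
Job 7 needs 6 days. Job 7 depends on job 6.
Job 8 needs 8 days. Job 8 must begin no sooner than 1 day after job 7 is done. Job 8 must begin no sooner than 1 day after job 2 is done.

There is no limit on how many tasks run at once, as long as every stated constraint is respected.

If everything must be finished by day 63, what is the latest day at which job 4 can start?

28

Job 3 must finish by day 63; it takes 7 days, so it must start by 63 − 7 = day 56.
Job 8 has no dependents, so it just needs to finish by day 63. Starting by 63 − 8 = day 55 achieves that.
Job 7 feeds into job 8 (must start by day 55, minus 1-day gap → day 54); so job 7 must finish by day 54 and therefore start by day 48.
Since job 7 (must start by day 48) depends on it, job 6 must finish by day 48. Backing off its 9-day duration gives a latest start of day 39.
For job 4: job 3 (must start by day 56); job 6 (must start by day 39, minus 2-day gap → day 37). The most restrictive is day 37; with a 9-day duration, job 4 must start by day 28.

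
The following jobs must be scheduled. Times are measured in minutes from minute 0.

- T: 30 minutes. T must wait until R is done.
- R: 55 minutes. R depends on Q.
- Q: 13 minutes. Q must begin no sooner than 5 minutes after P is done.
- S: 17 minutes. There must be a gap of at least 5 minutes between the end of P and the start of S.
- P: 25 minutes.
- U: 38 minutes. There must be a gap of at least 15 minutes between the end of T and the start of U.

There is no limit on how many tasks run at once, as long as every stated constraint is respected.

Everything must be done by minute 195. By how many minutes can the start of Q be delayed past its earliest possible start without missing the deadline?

14

P can start immediately at minute 0; it finishes at minute 25.
Q waits on P (finishes minute 25, plus 5-minute gap → minute 30), so it starts at minute 30 and finishes at 30 + 13 = minute 43.

Working backward from the deadline:
U has no dependents, so it just needs to finish by minute 195. Starting by 195 − 38 = minute 157 achieves that.
T must finish before U (must start by minute 157, minus 15-minute gap → minute 142). With a 30-minute duration, T must start by 142 − 30 = minute 112.
R feeds into T (must start by minute 112); so R must finish by minute 112 and therefore start by minute 57.
Q has to be done before R (must start by minute 57). That means finishing by minute 57, i.e. starting by 57 − 13 = minute 44.
So Q can start as early as minute 30 and as late as minute 44, giving 44 − 30 = 14 minutes of slack.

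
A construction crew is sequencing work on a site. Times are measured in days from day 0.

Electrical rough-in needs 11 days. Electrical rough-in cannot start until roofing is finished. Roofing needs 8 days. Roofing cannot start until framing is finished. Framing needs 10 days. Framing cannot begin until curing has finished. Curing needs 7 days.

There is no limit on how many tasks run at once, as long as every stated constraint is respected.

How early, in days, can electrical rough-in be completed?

Curing has no prerequisites, so it starts at day 0 and finishes at day 7.
Framing cannot begin until curing (finishes day 7). It runs from day 7 to 7 + 10 = day 17.
Roofing cannot begin until framing (finishes day 17). It runs from day 17 to 17 + 8 = day 25.
Electrical rough-in waits on roofing (finishes day 25), so it starts at day 25 and finishes at 25 + 11 = day 36.

36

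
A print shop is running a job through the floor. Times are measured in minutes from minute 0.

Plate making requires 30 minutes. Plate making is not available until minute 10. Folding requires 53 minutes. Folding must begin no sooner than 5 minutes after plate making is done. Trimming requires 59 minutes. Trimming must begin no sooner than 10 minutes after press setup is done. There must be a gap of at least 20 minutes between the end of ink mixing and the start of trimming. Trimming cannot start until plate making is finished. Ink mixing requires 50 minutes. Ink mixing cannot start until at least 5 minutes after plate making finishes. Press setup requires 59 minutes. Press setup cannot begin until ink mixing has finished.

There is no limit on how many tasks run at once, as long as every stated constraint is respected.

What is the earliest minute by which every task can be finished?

223

Plate making cannot begin until its own release at minute 10. It runs from minute 10 to 10 + 30 = minute 40.
Folding cannot begin until plate making (finishes minute 40, plus 5-minute gap → minute 45). It runs from minute 45 to 45 + 53 = minute 98.
Ink mixing cannot begin until plate making (finishes minute 40, plus 5-minute gap → minute 45). It runs from minute 45 to 45 + 50 = minute 95.
Press setup cannot begin until ink mixing (finishes minute 95). It runs from minute 95 to 95 + 59 = minute 154.
Trimming needs all of press setup (finishes minute 154, plus 10-minute gap → minute 164); ink mixing (finishes minute 95, plus 20-minute gap → minute 115); plate making (finishes minute 40). That puts its earliest start at minute 164; it finishes at 164 + 59 = minute 223.
All tasks are finished once the last one completes. Finish times: Plate making at 40, Ink mixing at 95, Press setup at 154, Trimming at 223, Folding at 98. The latest is minute 223.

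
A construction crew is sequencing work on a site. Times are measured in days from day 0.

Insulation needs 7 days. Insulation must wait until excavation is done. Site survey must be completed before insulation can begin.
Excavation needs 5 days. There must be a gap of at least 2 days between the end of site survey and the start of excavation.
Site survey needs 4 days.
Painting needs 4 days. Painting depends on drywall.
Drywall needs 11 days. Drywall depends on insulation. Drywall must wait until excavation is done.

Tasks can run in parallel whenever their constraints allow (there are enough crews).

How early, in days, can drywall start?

Site survey can start immediately at day 0; it finishes at day 4.
Excavation waits on site survey (finishes day 4, plus 2-day gap → day 6), so it starts at day 6 and finishes at 6 + 5 = day 11.
Insulation needs all of excavation (finishes day 11); site survey (finishes day 4). That puts its earliest start at day 11; it finishes at 11 + 7 = day 18.
Drywall waits on insulation (finishes day 18); excavation (finishes day 11). The latest of these is day 18, which is the earliest drywall can start.

18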